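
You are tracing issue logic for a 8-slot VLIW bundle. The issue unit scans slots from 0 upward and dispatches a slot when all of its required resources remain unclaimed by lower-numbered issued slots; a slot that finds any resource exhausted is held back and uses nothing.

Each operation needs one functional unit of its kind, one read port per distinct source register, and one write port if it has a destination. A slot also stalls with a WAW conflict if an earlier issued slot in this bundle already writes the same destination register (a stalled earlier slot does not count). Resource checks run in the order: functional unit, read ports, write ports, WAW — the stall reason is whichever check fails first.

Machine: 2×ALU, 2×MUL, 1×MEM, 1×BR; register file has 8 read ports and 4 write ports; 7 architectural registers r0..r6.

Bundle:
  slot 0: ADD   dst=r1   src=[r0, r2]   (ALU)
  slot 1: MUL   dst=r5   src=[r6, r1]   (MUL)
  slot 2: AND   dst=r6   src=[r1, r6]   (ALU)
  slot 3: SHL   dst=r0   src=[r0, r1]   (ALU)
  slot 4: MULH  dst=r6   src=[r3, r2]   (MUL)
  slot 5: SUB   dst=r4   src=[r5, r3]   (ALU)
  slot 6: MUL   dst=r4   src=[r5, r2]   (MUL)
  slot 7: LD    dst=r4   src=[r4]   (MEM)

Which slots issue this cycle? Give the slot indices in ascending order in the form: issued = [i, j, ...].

issued = [0, 1, 2, 6]

(0) want 1×ALU +2rd +1wr — yes → AL1|MU2|ME1|BR1|rd6|wr3
(1) want 1×MUL +2rd +1wr — yes → AL1|MU1|ME1|BR1|rd4|wr2
(2) want 1×ALU +2rd +1wr — yes → AL0|MU1|ME1|BR1|rd2|wr1
(3) want 1×ALU +2rd +1wr — FU → AL0|MU1|ME1|BR1|rd2|wr1
(4) want 1×MUL +2rd +1wr — WAW → AL0|MU1|ME1|BR1|rd2|wr1
(5) want 1×ALU +2rd +1wr — FU → AL0|MU1|ME1|BR1|rd2|wr1
(6) want 1×MUL +2rd +1wr — yes → AL0|MU0|ME1|BR1|rd0|wr0
(7) want 1×MEM +1rd +1wr — RD_PORT → AL0|MU0|ME1|BR1|rd0|wr0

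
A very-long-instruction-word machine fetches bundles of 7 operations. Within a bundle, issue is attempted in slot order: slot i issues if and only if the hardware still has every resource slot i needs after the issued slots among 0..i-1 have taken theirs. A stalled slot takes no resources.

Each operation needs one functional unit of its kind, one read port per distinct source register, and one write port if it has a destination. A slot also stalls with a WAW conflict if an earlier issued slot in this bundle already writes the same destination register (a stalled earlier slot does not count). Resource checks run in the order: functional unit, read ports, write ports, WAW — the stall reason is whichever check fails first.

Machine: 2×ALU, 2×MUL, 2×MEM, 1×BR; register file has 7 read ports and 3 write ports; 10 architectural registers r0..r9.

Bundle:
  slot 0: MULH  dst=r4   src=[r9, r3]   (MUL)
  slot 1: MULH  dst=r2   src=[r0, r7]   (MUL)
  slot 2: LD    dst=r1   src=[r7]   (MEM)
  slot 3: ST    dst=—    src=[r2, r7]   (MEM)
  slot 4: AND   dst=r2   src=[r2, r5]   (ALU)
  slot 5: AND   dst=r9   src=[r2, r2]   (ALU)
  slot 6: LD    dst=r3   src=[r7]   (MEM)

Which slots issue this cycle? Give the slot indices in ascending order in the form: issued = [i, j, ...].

issued = [0, 1, 2, 3]

  0. MUL→r4 ⇒ go  {2A/1Mu/2Ld/1B | 5r 2w}
  1. MUL→r2 ⇒ go  {2A/0Mu/2Ld/1B | 3r 1w}
  2. MEM→r1 ⇒ go  {2A/0Mu/1Ld/1B | 2r 0w}
  3. MEM ⇒ go  {2A/0Mu/0Ld/1B | 0r 0w}
  4. ALU→r2 ⇒ no(RD_PORT)  {2A/0Mu/0Ld/1B | 0r 0w}
  5. ALU→r9 ⇒ no(RD_PORT)  {2A/0Mu/0Ld/1B | 0r 0w}
  6. MEM→r3 ⇒ no(FU)  {2A/0Mu/0Ld/1B | 0r 0w}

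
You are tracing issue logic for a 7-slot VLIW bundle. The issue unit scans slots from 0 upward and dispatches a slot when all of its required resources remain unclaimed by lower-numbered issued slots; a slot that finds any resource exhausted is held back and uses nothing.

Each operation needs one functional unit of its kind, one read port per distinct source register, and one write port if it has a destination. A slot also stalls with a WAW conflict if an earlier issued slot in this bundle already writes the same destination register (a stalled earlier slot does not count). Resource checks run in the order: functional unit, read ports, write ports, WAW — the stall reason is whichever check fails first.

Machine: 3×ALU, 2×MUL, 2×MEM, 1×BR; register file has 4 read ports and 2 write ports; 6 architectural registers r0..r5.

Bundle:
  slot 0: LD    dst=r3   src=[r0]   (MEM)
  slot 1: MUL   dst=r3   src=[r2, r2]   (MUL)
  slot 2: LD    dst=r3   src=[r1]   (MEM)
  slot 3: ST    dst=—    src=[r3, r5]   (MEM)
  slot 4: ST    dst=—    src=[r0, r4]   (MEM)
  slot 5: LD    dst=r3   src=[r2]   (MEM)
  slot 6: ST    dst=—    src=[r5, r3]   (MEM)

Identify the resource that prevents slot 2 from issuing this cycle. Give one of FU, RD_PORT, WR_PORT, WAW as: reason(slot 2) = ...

(0) want 1×MEM +1rd +1wr — yes → AL3|MU2|ME1|BR1|rd3|wr1
(1) want 1×MUL +1rd +1wr — WAW → AL3|MU2|ME1|BR1|rd3|wr1
(2) want 1×MEM +1rd +1wr — WAW → AL3|MU2|ME1|BR1|rd3|wr1
(3) want 1×MEM +2rd +0wr — yes → AL3|MU2|ME0|BR1|rd1|wr1
(4) want 1×MEM +2rd +0wr — FU → AL3|MU2|ME0|BR1|rd1|wr1
(5) want 1×MEM +1rd +1wr — FU → AL3|MU2|ME0|BR1|rd1|wr1
(6) want 1×MEM +2rd +0wr — FU → AL3|MU2|ME0|BR1|rd1|wr1

reason(slot 2) = WAW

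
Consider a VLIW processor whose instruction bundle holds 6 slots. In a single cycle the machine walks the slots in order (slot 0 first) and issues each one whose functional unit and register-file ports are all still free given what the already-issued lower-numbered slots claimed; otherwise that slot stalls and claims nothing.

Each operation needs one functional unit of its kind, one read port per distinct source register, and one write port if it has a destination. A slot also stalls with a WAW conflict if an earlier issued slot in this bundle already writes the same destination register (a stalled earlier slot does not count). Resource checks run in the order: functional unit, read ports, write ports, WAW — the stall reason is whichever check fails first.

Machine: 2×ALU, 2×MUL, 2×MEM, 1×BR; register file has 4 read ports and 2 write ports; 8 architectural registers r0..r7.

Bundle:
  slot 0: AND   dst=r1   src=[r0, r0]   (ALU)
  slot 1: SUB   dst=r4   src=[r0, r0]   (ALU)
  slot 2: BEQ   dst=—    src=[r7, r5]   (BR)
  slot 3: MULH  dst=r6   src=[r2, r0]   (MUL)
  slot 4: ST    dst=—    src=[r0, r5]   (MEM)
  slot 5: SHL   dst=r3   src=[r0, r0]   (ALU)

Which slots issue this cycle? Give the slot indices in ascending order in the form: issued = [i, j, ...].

  0. ALU→r1 ⇒ go  {1A/2Mu/2Ld/1B | 3r 1w}
  1. ALU→r4 ⇒ go  {0A/2Mu/2Ld/1B | 2r 0w}
  2. BR ⇒ go  {0A/2Mu/2Ld/0B | 0r 0w}
  3. MUL→r6 ⇒ no(RD_PORT)  {0A/2Mu/2Ld/0B | 0r 0w}
  4. MEM ⇒ no(RD_PORT)  {0A/2Mu/2Ld/0B | 0r 0w}
  5. ALU→r3 ⇒ no(FU)  {0A/2Mu/2Ld/0B | 0r 0w}

issued = [0, 1, 2]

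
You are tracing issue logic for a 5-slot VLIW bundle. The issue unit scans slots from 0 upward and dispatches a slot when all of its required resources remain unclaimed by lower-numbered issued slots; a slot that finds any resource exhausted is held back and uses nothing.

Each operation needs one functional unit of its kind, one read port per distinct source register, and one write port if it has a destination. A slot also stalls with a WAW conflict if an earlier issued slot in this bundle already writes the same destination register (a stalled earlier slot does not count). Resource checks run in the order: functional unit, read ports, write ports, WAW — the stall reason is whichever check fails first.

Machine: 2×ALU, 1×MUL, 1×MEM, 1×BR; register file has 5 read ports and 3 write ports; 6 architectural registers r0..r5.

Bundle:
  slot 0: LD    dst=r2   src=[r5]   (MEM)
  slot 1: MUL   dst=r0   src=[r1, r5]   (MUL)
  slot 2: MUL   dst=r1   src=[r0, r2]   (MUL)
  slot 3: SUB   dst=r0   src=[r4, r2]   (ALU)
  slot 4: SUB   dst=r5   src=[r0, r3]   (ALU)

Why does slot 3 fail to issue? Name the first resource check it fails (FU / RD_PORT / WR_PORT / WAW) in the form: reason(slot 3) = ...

reason(slot 3) = WAW

(0) want 1×MEM +1rd +1wr — yes → AL2|MU1|ME0|BR1|rd4|wr2
(1) want 1×MUL +2rd +1wr — yes → AL2|MU0|ME0|BR1|rd2|wr1
(2) want 1×MUL +2rd +1wr — FU → AL2|MU0|ME0|BR1|rd2|wr1
(3) want 1×ALU +2rd +1wr — WAW → AL2|MU0|ME0|BR1|rd2|wr1
(4) want 1×ALU +2rd +1wr — yes → AL1|MU0|ME0|BR1|rd0|wr0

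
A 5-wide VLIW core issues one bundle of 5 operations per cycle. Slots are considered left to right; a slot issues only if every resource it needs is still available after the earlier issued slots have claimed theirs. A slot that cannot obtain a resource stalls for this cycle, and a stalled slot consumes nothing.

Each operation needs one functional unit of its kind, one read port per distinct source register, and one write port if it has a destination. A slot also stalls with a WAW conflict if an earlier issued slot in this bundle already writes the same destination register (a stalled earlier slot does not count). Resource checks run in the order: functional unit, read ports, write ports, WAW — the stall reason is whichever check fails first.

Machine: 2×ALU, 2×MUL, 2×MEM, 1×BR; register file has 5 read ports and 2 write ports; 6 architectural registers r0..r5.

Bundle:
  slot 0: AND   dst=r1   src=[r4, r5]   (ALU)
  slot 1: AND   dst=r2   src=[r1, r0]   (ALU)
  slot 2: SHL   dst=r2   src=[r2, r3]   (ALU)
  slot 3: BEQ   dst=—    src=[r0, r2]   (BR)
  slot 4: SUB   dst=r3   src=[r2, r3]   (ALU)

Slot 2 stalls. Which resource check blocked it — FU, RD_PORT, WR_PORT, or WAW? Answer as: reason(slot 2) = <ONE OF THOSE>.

#0 ALU src=r4,r5 dispatched  <A:1 Mu:2 Ld:2 B:1 rd:3 wr:1>
#1 ALU src=r1,r0 dispatched  <A:0 Mu:2 Ld:2 B:1 rd:1 wr:0>
#2 ALU src=r2,r3 held:FU  <A:0 Mu:2 Ld:2 B:1 rd:1 wr:0>
#3 BR src=r0,r2 held:RD_PORT  <A:0 Mu:2 Ld:2 B:1 rd:1 wr:0>
#4 ALU src=r2,r3 held:FU  <A:0 Mu:2 Ld:2 B:1 rd:1 wr:0>

reason(slot 2) = FU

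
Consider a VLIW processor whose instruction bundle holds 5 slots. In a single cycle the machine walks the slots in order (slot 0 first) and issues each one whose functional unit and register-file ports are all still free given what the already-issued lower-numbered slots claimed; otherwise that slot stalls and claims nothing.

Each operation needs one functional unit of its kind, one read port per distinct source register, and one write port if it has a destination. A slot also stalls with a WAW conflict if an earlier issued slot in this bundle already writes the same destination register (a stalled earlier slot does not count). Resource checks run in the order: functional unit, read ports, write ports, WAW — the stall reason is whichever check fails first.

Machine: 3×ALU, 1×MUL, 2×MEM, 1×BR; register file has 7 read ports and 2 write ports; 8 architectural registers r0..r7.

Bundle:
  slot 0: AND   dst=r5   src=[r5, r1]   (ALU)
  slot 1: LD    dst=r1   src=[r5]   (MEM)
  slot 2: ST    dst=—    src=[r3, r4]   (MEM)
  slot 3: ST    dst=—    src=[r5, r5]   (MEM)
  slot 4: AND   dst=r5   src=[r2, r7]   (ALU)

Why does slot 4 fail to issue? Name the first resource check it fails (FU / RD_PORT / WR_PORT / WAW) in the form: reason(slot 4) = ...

[0] ALU needs rd=2 wr=1: ok; after: ALU=2 MUL=1 MEM=2 BR=1, R=5, W=1
[1] MEM needs rd=1 wr=1: ok; after: ALU=2 MUL=1 MEM=1 BR=1, R=4, W=0
[2] MEM needs rd=2 wr=0: ok; after: ALU=2 MUL=1 MEM=0 BR=1, R=2, W=0
[3] MEM needs rd=1 wr=0: FU; after: ALU=2 MUL=1 MEM=0 BR=1, R=2, W=0
[4] ALU needs rd=2 wr=1: WR_PORT; after: ALU=2 MUL=1 MEM=0 BR=1, R=2, W=0

reason(slot 4) = WR_PORT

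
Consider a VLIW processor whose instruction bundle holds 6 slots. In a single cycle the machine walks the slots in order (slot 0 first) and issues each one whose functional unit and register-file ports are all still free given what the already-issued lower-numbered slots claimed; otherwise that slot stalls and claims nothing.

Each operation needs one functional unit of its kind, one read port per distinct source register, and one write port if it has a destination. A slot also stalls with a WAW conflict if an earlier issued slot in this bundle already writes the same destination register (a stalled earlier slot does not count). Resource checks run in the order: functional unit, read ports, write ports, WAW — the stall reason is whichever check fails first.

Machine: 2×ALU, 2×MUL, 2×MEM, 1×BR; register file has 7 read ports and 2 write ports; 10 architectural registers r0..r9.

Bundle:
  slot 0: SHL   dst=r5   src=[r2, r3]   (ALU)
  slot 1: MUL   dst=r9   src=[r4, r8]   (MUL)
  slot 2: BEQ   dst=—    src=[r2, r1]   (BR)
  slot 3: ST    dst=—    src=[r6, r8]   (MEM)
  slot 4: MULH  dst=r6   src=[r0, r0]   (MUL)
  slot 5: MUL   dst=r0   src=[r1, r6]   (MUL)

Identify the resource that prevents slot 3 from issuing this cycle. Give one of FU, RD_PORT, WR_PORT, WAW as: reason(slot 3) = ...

reason(slot 3) = RD_PORT

(0) want 1×ALU +2rd +1wr — yes → AL1|MU2|ME2|BR1|rd5|wr1
(1) want 1×MUL +2rd +1wr — yes → AL1|MU1|ME2|BR1|rd3|wr0
(2) want 1×BR +2rd +0wr — yes → AL1|MU1|ME2|BR0|rd1|wr0
(3) want 1×MEM +2rd +0wr — RD_PORT → AL1|MU1|ME2|BR0|rd1|wr0
(4) want 1×MUL +1rd +1wr — WR_PORT → AL1|MU1|ME2|BR0|rd1|wr0
(5) want 1×MUL +2rd +1wr — RD_PORT → AL1|MU1|ME2|BR0|rd1|wr0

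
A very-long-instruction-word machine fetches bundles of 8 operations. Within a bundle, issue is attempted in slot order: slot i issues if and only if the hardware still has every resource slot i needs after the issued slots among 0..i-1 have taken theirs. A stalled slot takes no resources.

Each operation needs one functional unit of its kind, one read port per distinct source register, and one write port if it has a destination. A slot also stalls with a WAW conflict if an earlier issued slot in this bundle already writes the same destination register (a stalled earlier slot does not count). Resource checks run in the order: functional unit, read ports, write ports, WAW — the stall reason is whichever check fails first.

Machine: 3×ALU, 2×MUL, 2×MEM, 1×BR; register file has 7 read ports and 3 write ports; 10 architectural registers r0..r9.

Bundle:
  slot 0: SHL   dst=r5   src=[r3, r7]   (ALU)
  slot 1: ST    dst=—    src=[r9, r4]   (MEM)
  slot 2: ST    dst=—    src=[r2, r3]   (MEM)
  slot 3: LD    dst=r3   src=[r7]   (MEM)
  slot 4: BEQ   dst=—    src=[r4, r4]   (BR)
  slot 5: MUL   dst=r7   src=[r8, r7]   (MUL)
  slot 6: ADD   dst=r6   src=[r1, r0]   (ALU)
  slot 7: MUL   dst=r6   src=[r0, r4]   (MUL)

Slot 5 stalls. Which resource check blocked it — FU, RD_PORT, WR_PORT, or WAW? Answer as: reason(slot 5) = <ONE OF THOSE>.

reason(slot 5) = RD_PORT

  0. ALU→r5 ⇒ go  {2A/2Mu/2Ld/1B | 5r 2w}
  1. MEM ⇒ go  {2A/2Mu/1Ld/1B | 3r 2w}
  2. MEM ⇒ go  {2A/2Mu/0Ld/1B | 1r 2w}
  3. MEM→r3 ⇒ no(FU)  {2A/2Mu/0Ld/1B | 1r 2w}
  4. BR ⇒ go  {2A/2Mu/0Ld/0B | 0r 2w}
  5. MUL→r7 ⇒ no(RD_PORT)  {2A/2Mu/0Ld/0B | 0r 2w}
  6. ALU→r6 ⇒ no(RD_PORT)  {2A/2Mu/0Ld/0B | 0r 2w}
  7. MUL→r6 ⇒ no(RD_PORT)  {2A/2Mu/0Ld/0B | 0r 2w}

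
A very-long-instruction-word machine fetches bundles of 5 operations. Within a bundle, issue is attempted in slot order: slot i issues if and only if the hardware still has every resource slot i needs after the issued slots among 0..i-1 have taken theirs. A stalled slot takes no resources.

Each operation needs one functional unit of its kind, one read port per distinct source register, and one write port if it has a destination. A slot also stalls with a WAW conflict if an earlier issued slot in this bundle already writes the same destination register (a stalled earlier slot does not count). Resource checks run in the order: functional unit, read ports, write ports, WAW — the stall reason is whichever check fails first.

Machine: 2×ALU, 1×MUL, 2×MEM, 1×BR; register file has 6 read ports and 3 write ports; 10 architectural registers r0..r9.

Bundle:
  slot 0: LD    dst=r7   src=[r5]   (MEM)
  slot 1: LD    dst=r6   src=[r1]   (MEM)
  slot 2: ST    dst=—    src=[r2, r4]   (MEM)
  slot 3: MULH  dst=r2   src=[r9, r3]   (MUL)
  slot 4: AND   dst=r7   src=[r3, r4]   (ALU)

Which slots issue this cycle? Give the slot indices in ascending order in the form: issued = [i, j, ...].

[0] MEM needs rd=1 wr=1: ok; after: ALU=2 MUL=1 MEM=1 BR=1, R=5, W=2
[1] MEM needs rd=1 wr=1: ok; after: ALU=2 MUL=1 MEM=0 BR=1, R=4, W=1
[2] MEM needs rd=2 wr=0: FU; after: ALU=2 MUL=1 MEM=0 BR=1, R=4, W=1
[3] MUL needs rd=2 wr=1: ok; after: ALU=2 MUL=0 MEM=0 BR=1, R=2, W=0
[4] ALU needs rd=2 wr=1: WR_PORT; after: ALU=2 MUL=0 MEM=0 BR=1, R=2, W=0

issued = [0, 1, 3]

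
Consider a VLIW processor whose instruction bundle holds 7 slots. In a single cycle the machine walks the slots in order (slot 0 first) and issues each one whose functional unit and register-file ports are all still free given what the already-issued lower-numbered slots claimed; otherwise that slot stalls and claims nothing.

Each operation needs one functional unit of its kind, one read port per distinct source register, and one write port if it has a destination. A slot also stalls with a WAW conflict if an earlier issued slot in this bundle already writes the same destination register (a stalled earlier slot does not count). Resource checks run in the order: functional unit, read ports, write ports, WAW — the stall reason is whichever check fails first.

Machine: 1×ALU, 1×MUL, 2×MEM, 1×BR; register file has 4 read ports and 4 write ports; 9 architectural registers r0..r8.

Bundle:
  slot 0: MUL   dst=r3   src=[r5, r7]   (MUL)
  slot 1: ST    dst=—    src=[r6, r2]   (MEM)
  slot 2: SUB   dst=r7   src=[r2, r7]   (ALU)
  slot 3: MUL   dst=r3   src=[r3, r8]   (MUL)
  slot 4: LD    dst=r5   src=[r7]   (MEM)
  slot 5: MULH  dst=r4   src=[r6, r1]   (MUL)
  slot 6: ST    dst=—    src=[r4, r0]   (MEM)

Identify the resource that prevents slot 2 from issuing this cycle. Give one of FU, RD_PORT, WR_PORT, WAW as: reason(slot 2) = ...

slot 0 (MUL): ISSUE — free A1,Mu0,Ld2,B1 rp2 wp3
slot 1 (MEM): ISSUE — free A1,Mu0,Ld1,B1 rp0 wp3
slot 2 (ALU): stall RD_PORT — free A1,Mu0,Ld1,B1 rp0 wp3
slot 3 (MUL): stall FU — free A1,Mu0,Ld1,B1 rp0 wp3
slot 4 (MEM): stall RD_PORT — free A1,Mu0,Ld1,B1 rp0 wp3
slot 5 (MUL): stall FU — free A1,Mu0,Ld1,B1 rp0 wp3
slot 6 (MEM): stall RD_PORT — free A1,Mu0,Ld1,B1 rp0 wp3

reason(slot 2) = RD_PORT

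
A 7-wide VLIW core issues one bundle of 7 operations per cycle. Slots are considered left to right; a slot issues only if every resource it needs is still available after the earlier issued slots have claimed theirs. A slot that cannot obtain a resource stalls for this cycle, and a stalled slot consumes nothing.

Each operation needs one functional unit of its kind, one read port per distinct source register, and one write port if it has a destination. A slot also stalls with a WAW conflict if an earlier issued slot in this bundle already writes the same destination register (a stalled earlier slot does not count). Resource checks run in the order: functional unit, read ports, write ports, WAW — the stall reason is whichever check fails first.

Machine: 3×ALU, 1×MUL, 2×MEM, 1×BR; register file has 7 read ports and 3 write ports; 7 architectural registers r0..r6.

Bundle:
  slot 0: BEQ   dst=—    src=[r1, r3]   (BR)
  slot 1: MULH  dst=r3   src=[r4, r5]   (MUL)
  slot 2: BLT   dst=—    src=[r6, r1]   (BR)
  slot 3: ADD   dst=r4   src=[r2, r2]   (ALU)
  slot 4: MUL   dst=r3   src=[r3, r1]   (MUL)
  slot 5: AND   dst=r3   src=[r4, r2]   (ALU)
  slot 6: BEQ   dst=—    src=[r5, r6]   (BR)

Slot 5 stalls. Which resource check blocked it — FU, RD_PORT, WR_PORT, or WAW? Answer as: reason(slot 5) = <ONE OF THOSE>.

reason(slot 5) = WAW

[0] BR needs rd=2 wr=0: ok; after: ALU=3 MUL=1 MEM=2 BR=0, R=5, W=3
[1] MUL needs rd=2 wr=1: ok; after: ALU=3 MUL=0 MEM=2 BR=0, R=3, W=2
[2] BR needs rd=2 wr=0: FU; after: ALU=3 MUL=0 MEM=2 BR=0, R=3, W=2
[3] ALU needs rd=1 wr=1: ok; after: ALU=2 MUL=0 MEM=2 BR=0, R=2, W=1
[4] MUL needs rd=2 wr=1: FU; after: ALU=2 MUL=0 MEM=2 BR=0, R=2, W=1
[5] ALU needs rd=2 wr=1: WAW; after: ALU=2 MUL=0 MEM=2 BR=0, R=2, W=1
[6] BR needs rd=2 wr=0: FU; after: ALU=2 MUL=0 MEM=2 BR=0, R=2, W=1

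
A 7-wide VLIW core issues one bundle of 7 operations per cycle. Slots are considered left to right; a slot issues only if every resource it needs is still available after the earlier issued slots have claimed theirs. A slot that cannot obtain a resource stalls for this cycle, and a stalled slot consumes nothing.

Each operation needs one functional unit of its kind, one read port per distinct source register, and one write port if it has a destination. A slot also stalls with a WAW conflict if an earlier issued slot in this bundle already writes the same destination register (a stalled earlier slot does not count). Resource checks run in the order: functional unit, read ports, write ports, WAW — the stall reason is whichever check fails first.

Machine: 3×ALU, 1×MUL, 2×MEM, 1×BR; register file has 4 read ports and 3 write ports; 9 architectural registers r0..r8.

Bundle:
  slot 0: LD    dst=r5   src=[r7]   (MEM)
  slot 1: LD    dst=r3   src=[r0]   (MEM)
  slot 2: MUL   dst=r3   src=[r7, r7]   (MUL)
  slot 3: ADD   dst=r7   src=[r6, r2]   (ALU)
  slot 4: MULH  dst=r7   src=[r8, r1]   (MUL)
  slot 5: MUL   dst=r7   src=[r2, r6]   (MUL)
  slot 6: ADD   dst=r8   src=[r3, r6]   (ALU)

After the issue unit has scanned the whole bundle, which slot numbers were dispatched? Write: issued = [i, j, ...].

#0 MEM src=r7 dispatched  <A:3 Mu:1 Ld:1 B:1 rd:3 wr:2>
#1 MEM src=r0 dispatched  <A:3 Mu:1 Ld:0 B:1 rd:2 wr:1>
#2 MUL src=r7,r7 held:WAW  <A:3 Mu:1 Ld:0 B:1 rd:2 wr:1>
#3 ALU src=r6,r2 dispatched  <A:2 Mu:1 Ld:0 B:1 rd:0 wr:0>
#4 MUL src=r8,r1 held:RD_PORT  <A:2 Mu:1 Ld:0 B:1 rd:0 wr:0>
#5 MUL src=r2,r6 held:RD_PORT  <A:2 Mu:1 Ld:0 B:1 rd:0 wr:0>
#6 ALU src=r3,r6 held:RD_PORT  <A:2 Mu:1 Ld:0 B:1 rd:0 wr:0>

issued = [0, 1, 3]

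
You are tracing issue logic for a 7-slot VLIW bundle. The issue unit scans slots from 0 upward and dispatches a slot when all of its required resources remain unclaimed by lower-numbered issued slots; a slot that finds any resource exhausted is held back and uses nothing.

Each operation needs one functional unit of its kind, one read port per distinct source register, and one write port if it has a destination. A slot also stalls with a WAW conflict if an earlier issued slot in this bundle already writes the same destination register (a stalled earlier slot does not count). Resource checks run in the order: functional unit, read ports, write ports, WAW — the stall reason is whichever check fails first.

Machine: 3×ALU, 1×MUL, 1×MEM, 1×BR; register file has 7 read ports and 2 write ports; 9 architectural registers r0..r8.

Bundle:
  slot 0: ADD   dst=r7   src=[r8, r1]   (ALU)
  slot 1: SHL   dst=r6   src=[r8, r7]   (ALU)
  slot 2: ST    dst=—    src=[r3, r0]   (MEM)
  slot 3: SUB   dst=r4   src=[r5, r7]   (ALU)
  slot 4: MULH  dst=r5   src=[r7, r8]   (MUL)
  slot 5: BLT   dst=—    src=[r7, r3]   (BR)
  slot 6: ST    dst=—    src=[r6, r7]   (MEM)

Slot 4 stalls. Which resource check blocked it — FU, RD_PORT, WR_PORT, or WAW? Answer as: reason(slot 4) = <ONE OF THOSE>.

(0) want 1×ALU +2rd +1wr — yes → AL2|MU1|ME1|BR1|rd5|wr1
(1) want 1×ALU +2rd +1wr — yes → AL1|MU1|ME1|BR1|rd3|wr0
(2) want 1×MEM +2rd +0wr — yes → AL1|MU1|ME0|BR1|rd1|wr0
(3) want 1×ALU +2rd +1wr — RD_PORT → AL1|MU1|ME0|BR1|rd1|wr0
(4) want 1×MUL +2rd +1wr — RD_PORT → AL1|MU1|ME0|BR1|rd1|wr0
(5) want 1×BR +2rd +0wr — RD_PORT → AL1|MU1|ME0|BR1|rd1|wr0
(6) want 1×MEM +2rd +0wr — FU → AL1|MU1|ME0|BR1|rd1|wr0

reason(slot 4) = RD_PORT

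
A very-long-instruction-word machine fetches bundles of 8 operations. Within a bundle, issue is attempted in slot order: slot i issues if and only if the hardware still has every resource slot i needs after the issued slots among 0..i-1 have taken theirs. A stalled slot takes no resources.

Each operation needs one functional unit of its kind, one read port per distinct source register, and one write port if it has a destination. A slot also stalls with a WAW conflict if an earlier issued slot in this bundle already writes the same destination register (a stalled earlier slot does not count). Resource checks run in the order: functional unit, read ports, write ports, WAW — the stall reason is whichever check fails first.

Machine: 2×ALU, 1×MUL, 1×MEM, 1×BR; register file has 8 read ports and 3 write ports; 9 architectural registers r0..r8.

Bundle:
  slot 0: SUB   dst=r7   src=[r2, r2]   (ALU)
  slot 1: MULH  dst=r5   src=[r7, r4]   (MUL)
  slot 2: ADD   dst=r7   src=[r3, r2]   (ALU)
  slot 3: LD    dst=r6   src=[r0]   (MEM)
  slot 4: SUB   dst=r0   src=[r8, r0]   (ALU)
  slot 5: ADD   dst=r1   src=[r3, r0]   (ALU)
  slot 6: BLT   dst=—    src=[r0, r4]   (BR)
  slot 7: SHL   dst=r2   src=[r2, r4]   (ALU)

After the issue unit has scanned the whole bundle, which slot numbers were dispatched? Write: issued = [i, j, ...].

(0) want 1×ALU +1rd +1wr — yes → AL1|MU1|ME1|BR1|rd7|wr2
(1) want 1×MUL +2rd +1wr — yes → AL1|MU0|ME1|BR1|rd5|wr1
(2) want 1×ALU +2rd +1wr — WAW → AL1|MU0|ME1|BR1|rd5|wr1
(3) want 1×MEM +1rd +1wr — yes → AL1|MU0|ME0|BR1|rd4|wr0
(4) want 1×ALU +2rd +1wr — WR_PORT → AL1|MU0|ME0|BR1|rd4|wr0
(5) want 1×ALU +2rd +1wr — WR_PORT → AL1|MU0|ME0|BR1|rd4|wr0
(6) want 1×BR +2rd +0wr — yes → AL1|MU0|ME0|BR0|rd2|wr0
(7) want 1×ALU +2rd +1wr — WR_PORT → AL1|MU0|ME0|BR0|rd2|wr0

issued = [0, 1, 3, 6]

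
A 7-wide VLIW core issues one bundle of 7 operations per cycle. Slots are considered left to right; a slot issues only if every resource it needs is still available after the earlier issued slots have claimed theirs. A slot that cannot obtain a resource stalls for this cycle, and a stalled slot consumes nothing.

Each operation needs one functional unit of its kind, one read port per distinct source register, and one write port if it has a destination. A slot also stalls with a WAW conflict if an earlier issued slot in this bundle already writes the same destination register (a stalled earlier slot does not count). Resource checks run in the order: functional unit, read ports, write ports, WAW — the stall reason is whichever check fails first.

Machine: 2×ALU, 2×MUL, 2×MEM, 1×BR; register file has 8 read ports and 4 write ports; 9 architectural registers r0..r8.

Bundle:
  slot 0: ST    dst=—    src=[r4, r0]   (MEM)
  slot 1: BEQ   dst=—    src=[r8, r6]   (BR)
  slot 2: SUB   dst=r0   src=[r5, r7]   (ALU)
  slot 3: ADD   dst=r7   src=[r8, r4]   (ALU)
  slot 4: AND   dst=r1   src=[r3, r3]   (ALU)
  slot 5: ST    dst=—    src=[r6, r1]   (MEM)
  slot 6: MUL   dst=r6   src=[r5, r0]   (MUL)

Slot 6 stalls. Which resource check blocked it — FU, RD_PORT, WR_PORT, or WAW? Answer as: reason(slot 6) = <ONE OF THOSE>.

  0. MEM ⇒ go  {2A/2Mu/1Ld/1B | 6r 4w}
  1. BR ⇒ go  {2A/2Mu/1Ld/0B | 4r 4w}
  2. ALU→r0 ⇒ go  {1A/2Mu/1Ld/0B | 2r 3w}
  3. ALU→r7 ⇒ go  {0A/2Mu/1Ld/0B | 0r 2w}
  4. ALU→r1 ⇒ no(FU)  {0A/2Mu/1Ld/0B | 0r 2w}
  5. MEM ⇒ no(RD_PORT)  {0A/2Mu/1Ld/0B | 0r 2w}
  6. MUL→r6 ⇒ no(RD_PORT)  {0A/2Mu/1Ld/0B | 0r 2w}

reason(slot 6) = RD_PORT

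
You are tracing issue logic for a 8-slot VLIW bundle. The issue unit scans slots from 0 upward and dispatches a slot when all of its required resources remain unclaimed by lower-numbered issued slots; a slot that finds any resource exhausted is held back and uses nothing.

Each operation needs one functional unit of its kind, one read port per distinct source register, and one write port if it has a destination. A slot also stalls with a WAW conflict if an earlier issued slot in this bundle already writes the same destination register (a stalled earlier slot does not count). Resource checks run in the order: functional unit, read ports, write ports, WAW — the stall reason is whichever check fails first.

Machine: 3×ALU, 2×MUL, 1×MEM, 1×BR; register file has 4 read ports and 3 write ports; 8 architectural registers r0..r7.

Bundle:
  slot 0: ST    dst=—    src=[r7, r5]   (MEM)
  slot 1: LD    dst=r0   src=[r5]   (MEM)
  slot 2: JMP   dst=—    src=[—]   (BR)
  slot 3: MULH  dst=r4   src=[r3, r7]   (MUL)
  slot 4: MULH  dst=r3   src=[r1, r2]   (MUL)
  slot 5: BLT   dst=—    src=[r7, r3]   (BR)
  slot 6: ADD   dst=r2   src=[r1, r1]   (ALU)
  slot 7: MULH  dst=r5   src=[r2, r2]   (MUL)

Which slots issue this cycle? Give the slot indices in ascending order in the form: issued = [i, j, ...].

#0 MEM src=r7,r5 dispatched  <A:3 Mu:2 Ld:0 B:1 rd:2 wr:3>
#1 MEM src=r5 held:FU  <A:3 Mu:2 Ld:0 B:1 rd:2 wr:3>
#2 BR src=- dispatched  <A:3 Mu:2 Ld:0 B:0 rd:2 wr:3>
#3 MUL src=r3,r7 dispatched  <A:3 Mu:1 Ld:0 B:0 rd:0 wr:2>
#4 MUL src=r1,r2 held:RD_PORT  <A:3 Mu:1 Ld:0 B:0 rd:0 wr:2>
#5 BR src=r7,r3 held:FU  <A:3 Mu:1 Ld:0 B:0 rd:0 wr:2>
#6 ALU src=r1,r1 held:RD_PORT  <A:3 Mu:1 Ld:0 B:0 rd:0 wr:2>
#7 MUL src=r2,r2 held:RD_PORT  <A:3 Mu:1 Ld:0 B:0 rd:0 wr:2>

issued = [0, 2, 3]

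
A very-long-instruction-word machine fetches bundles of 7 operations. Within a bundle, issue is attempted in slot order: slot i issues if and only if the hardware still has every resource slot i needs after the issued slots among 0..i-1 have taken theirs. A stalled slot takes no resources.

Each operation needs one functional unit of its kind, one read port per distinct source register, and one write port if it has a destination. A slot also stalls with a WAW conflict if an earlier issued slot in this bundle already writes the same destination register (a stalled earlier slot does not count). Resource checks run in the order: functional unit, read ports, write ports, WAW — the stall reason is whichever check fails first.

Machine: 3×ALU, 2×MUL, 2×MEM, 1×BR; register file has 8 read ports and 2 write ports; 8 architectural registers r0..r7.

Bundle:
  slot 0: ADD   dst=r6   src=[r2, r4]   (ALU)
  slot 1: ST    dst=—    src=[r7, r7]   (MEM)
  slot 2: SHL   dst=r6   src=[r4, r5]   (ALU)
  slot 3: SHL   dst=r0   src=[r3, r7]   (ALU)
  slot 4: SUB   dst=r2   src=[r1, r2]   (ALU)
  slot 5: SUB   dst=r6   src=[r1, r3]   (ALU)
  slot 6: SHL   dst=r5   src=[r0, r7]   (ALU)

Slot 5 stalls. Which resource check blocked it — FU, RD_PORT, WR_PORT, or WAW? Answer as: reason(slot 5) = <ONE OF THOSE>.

(0) want 1×ALU +2rd +1wr — yes → AL2|MU2|ME2|BR1|rd6|wr1
(1) want 1×MEM +1rd +0wr — yes → AL2|MU2|ME1|BR1|rd5|wr1
(2) want 1×ALU +2rd +1wr — WAW → AL2|MU2|ME1|BR1|rd5|wr1
(3) want 1×ALU +2rd +1wr — yes → AL1|MU2|ME1|BR1|rd3|wr0
(4) want 1×ALU +2rd +1wr — WR_PORT → AL1|MU2|ME1|BR1|rd3|wr0
(5) want 1×ALU +2rd +1wr — WR_PORT → AL1|MU2|ME1|BR1|rd3|wr0
(6) want 1×ALU +2rd +1wr — WR_PORT → AL1|MU2|ME1|BR1|rd3|wr0

reason(slot 5) = WR_PORT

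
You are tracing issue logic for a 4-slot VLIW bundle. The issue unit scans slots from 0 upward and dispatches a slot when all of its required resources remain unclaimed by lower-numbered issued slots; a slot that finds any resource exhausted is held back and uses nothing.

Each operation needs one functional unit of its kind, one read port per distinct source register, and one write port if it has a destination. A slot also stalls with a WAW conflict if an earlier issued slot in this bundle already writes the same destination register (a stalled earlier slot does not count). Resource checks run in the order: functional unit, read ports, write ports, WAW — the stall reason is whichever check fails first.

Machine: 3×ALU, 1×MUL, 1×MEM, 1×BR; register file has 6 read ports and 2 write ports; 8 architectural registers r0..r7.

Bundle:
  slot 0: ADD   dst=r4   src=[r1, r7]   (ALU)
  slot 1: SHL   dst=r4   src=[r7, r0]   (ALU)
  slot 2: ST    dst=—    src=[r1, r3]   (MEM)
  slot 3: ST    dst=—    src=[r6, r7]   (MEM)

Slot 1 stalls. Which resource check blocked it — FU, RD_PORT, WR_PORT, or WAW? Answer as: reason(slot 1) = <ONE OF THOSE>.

  0. ALU→r4 ⇒ go  {2A/1Mu/1Ld/1B | 4r 1w}
  1. ALU→r4 ⇒ no(WAW)  {2A/1Mu/1Ld/1B | 4r 1w}
  2. MEM ⇒ go  {2A/1Mu/0Ld/1B | 2r 1w}
  3. MEM ⇒ no(FU)  {2A/1Mu/0Ld/1B | 2r 1w}

reason(slot 1) = WAW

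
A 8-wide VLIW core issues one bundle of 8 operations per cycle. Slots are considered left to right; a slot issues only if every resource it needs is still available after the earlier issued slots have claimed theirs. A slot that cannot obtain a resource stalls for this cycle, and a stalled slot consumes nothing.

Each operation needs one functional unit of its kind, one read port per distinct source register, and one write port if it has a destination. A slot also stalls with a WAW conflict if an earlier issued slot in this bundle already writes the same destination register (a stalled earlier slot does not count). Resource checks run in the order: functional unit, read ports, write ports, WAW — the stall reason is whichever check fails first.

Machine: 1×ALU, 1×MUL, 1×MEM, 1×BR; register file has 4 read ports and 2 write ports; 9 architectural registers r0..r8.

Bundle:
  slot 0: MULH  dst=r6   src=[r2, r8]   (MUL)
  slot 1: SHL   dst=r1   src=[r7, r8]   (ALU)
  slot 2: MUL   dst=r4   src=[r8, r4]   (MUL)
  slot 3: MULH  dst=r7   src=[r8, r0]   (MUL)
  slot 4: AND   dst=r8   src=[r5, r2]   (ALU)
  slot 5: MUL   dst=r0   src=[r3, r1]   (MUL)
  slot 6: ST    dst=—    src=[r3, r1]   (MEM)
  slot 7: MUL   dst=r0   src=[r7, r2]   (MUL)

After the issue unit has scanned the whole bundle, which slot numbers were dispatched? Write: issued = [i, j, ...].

slot 0 (MUL): ISSUE — free A1,Mu0,Ld1,B1 rp2 wp1
slot 1 (ALU): ISSUE — free A0,Mu0,Ld1,B1 rp0 wp0
slot 2 (MUL): stall FU — free A0,Mu0,Ld1,B1 rp0 wp0
slot 3 (MUL): stall FU — free A0,Mu0,Ld1,B1 rp0 wp0
slot 4 (ALU): stall FU — free A0,Mu0,Ld1,B1 rp0 wp0
slot 5 (MUL): stall FU — free A0,Mu0,Ld1,B1 rp0 wp0
slot 6 (MEM): stall RD_PORT — free A0,Mu0,Ld1,B1 rp0 wp0
slot 7 (MUL): stall FU — free A0,Mu0,Ld1,B1 rp0 wp0

issued = [0, 1]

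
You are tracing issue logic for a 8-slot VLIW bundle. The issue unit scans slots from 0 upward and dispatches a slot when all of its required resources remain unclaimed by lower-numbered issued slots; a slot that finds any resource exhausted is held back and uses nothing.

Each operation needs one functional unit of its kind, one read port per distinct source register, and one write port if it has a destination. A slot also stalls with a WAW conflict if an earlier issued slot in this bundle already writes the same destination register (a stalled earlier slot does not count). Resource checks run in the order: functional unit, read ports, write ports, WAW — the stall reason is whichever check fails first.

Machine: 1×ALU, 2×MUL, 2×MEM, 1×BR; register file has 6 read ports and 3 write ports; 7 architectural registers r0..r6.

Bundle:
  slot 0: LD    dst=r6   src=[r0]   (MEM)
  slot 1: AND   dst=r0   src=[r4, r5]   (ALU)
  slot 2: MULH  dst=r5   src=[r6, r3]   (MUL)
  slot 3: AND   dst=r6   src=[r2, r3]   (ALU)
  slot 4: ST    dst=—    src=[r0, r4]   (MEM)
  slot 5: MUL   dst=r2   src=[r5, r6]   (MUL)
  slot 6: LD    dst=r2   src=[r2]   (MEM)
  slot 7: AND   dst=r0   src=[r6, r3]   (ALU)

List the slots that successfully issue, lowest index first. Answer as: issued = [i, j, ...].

[0] MEM needs rd=1 wr=1: ok; after: ALU=1 MUL=2 MEM=1 BR=1, R=5, W=2
[1] ALU needs rd=2 wr=1: ok; after: ALU=0 MUL=2 MEM=1 BR=1, R=3, W=1
[2] MUL needs rd=2 wr=1: ok; after: ALU=0 MUL=1 MEM=1 BR=1, R=1, W=0
[3] ALU needs rd=2 wr=1: FU; after: ALU=0 MUL=1 MEM=1 BR=1, R=1, W=0
[4] MEM needs rd=2 wr=0: RD_PORT; after: ALU=0 MUL=1 MEM=1 BR=1, R=1, W=0
[5] MUL needs rd=2 wr=1: RD_PORT; after: ALU=0 MUL=1 MEM=1 BR=1, R=1, W=0
[6] MEM needs rd=1 wr=1: WR_PORT; after: ALU=0 MUL=1 MEM=1 BR=1, R=1, W=0
[7] ALU needs rd=2 wr=1: FU; after: ALU=0 MUL=1 MEM=1 BR=1, R=1, W=0

issued = [0, 1, 2]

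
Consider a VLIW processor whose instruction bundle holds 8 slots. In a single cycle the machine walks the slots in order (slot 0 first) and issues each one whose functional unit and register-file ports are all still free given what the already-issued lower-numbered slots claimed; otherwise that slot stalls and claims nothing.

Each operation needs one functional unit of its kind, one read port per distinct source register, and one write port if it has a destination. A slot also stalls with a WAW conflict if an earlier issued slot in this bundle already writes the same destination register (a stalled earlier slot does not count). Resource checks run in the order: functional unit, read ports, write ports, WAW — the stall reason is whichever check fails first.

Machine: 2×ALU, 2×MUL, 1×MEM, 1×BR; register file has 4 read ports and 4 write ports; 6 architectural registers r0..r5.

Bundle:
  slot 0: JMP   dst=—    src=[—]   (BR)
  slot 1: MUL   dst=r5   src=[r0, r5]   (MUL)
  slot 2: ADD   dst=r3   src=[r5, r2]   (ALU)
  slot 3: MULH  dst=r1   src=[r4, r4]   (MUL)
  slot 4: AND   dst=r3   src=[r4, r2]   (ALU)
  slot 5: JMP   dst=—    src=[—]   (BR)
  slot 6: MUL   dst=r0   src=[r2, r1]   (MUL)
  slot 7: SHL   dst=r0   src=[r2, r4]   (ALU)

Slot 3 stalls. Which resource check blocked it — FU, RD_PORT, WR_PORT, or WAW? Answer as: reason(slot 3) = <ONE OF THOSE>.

slot 0 (BR): ISSUE — free A2,Mu2,Ld1,B0 rp4 wp4
slot 1 (MUL): ISSUE — free A2,Mu1,Ld1,B0 rp2 wp3
slot 2 (ALU): ISSUE — free A1,Mu1,Ld1,B0 rp0 wp2
slot 3 (MUL): stall RD_PORT — free A1,Mu1,Ld1,B0 rp0 wp2
slot 4 (ALU): stall RD_PORT — free A1,Mu1,Ld1,B0 rp0 wp2
slot 5 (BR): stall FU — free A1,Mu1,Ld1,B0 rp0 wp2
slot 6 (MUL): stall RD_PORT — free A1,Mu1,Ld1,B0 rp0 wp2
slot 7 (ALU): stall RD_PORT — free A1,Mu1,Ld1,B0 rp0 wp2

reason(slot 3) = RD_PORT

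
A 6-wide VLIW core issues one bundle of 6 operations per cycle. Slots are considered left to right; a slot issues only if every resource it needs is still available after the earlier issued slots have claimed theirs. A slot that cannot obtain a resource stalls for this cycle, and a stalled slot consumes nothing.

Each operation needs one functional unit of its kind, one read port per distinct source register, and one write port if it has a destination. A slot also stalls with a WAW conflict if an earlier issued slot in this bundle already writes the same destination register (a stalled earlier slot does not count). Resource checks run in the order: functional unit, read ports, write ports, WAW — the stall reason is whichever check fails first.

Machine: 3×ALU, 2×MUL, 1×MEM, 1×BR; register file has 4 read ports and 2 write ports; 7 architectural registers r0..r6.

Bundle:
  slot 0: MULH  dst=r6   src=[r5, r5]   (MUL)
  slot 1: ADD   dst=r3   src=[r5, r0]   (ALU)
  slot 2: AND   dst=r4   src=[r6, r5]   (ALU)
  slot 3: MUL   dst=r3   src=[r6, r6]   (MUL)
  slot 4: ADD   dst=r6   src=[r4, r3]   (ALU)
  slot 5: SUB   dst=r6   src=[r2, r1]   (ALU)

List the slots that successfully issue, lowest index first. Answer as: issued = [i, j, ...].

issued = [0, 1]

(0) want 1×MUL +1rd +1wr — yes → AL3|MU1|ME1|BR1|rd3|wr1
(1) want 1×ALU +2rd +1wr — yes → AL2|MU1|ME1|BR1|rd1|wr0
(2) want 1×ALU +2rd +1wr — RD_PORT → AL2|MU1|ME1|BR1|rd1|wr0
(3) want 1×MUL +1rd +1wr — WR_PORT → AL2|MU1|ME1|BR1|rd1|wr0
(4) want 1×ALU +2rd +1wr — RD_PORT → AL2|MU1|ME1|BR1|rd1|wr0
(5) want 1×ALU +2rd +1wr — RD_PORT → AL2|MU1|ME1|BR1|rd1|wr0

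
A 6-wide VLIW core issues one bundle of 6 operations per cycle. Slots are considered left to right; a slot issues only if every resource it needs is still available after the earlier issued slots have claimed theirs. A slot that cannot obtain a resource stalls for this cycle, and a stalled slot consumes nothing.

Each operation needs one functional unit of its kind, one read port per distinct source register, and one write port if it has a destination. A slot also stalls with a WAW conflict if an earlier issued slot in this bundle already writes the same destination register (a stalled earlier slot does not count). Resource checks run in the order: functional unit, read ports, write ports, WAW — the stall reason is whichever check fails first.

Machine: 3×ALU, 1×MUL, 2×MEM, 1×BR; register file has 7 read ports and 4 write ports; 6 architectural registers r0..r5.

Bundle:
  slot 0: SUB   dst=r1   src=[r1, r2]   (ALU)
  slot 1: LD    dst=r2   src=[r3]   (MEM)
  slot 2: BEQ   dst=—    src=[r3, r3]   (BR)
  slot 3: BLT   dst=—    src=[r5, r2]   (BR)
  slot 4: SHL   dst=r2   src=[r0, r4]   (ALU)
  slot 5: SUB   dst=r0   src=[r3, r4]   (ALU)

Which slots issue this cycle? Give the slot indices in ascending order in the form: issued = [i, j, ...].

slot 0 (ALU): ISSUE — free A2,Mu1,Ld2,B1 rp5 wp3
slot 1 (MEM): ISSUE — free A2,Mu1,Ld1,B1 rp4 wp2
slot 2 (BR): ISSUE — free A2,Mu1,Ld1,B0 rp3 wp2
slot 3 (BR): stall FU — free A2,Mu1,Ld1,B0 rp3 wp2
slot 4 (ALU): stall WAW — free A2,Mu1,Ld1,B0 rp3 wp2
slot 5 (ALU): ISSUE — free A1,Mu1,Ld1,B0 rp1 wp1

issued = [0, 1, 2, 5]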